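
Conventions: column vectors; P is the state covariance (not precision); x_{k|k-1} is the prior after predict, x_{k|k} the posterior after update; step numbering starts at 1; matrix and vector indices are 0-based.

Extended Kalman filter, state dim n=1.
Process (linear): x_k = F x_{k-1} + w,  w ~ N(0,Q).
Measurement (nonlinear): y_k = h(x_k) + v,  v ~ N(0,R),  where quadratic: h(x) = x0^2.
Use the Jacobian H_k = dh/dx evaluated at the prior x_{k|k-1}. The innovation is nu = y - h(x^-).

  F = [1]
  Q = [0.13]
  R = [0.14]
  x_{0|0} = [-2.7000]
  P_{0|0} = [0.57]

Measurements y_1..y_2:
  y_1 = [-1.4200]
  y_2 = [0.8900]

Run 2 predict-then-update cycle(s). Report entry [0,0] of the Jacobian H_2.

H_jac[0,0] = -2.1960

step 1: x^-=[-2.7000]  P^-=[0.7000]  H_jac=[-5.4000]  S=[20.5520]  K=[-0.1839]  nu=[-8.7100]  x^+=[-1.0980]  P^+=[0.0048]
step 2: x^-=[-1.0980]  P^-=[0.1348]  H_jac=[-2.1960]  S=[0.7899]  K=[-0.3747]  nu=[-0.3157]  x^+=[-0.9798]  P^+=[0.0239]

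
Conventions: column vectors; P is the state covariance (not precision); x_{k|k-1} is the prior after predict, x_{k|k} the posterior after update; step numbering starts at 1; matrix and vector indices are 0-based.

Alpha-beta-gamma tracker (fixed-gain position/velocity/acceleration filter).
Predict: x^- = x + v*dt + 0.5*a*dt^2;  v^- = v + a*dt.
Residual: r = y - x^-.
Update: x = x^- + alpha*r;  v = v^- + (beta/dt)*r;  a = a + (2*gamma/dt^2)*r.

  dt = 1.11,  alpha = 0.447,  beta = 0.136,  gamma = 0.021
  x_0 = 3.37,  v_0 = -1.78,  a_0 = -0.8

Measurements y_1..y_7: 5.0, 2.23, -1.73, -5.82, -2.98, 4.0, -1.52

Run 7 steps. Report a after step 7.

a_post = 0.3828

step 1: x_pred=0.9014  r=4.0986  x^+=2.7335  v^+=-2.1658  a^+=-0.6603
step 2: x_pred=-0.0774  r=2.3074  x^+=0.9540  v^+=-2.6160  a^+=-0.5816
step 3: x_pred=-2.3081  r=0.5781  x^+=-2.0497  v^+=-3.1908  a^+=-0.5619
step 4: x_pred=-5.9377  r=0.1177  x^+=-5.8851  v^+=-3.8001  a^+=-0.5579
step 5: x_pred=-10.4469  r=7.4669  x^+=-7.1092  v^+=-3.5046  a^+=-0.3034
step 6: x_pred=-11.1862  r=15.1862  x^+=-4.3979  v^+=-1.9807  a^+=0.2143
step 7: x_pred=-6.4645  r=4.9445  x^+=-4.2543  v^+=-1.1370  a^+=0.3828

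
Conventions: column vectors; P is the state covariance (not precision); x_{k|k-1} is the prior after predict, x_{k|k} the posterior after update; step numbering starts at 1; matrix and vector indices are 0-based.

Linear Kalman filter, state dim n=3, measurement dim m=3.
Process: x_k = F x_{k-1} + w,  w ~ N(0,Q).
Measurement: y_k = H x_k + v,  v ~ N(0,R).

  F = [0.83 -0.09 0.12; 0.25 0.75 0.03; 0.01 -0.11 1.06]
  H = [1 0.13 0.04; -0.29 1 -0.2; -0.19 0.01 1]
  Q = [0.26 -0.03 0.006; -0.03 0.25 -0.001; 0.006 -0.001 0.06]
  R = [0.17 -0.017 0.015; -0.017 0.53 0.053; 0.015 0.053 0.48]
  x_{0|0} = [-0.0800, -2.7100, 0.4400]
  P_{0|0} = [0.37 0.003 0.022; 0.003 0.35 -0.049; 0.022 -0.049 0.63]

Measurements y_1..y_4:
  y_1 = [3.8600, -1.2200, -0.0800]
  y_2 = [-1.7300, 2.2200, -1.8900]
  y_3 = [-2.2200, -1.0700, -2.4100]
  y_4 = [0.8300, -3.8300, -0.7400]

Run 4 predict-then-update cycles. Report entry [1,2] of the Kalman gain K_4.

step 1: x^-=[0.2303, -2.0393, 0.7637]  P^-=[0.5318 0.0241 0.1171; 0.0241 0.4698 -0.0419; 0.1171 -0.0419 0.7840]  S=[0.7262 -0.1185 0.0563; -0.1185 1.0923 -0.1458; 0.0563 -0.1458 1.2378]  K=[0.7347 -0.0645 -0.0279; 0.1882 0.4533 0.0111; 0.1313 -0.1194 0.5950]  nu=[3.8643, 1.0388, -0.7795]  x^+=[3.0241, -0.8498, 0.6832]  P^+=[0.1259 -0.0080 0.0182; -0.0080 0.2410 0.0282; 0.0182 0.0282 0.2844]
step 2: x^-=[2.6685, 0.1392, 0.8479]  P^-=[0.3570 -0.0205 0.0593; -0.0205 0.3922 0.0158; 0.0593 0.0158 0.3763]  S=[0.5338 -0.1046 0.0240; -0.1046 0.9797 0.0061; 0.0240 0.0061 0.8471]  K=[0.6561 -0.0685 -0.0283; 0.1393 0.4179 0.0209; 0.1104 -0.0691 0.4285]  nu=[-4.4505, 3.0243, -2.2323]  x^+=[-0.3952, 0.7363, -0.8091]  P^+=[0.1134 -0.0132 0.0143; -0.0132 0.2223 0.0296; 0.0143 0.0296 0.2061]
step 3: x^-=[-0.4914, 0.4292, -0.9426]  P^-=[0.3471 -0.0253 0.0460; -0.0253 0.3789 0.0150; 0.0460 0.0150 0.2877]  S=[0.5212 -0.1045 0.0090; -0.1045 0.9636 0.0266; 0.0090 0.0266 0.7632]  K=[0.6499 -0.0688 -0.0318; 0.1294 0.4114 0.0150; 0.0961 -0.0577 0.3666]  nu=[-1.7467, -1.8302, -1.5650]  x^+=[-1.4508, -0.5732, -1.5786]  P^+=[0.1125 -0.0141 0.0124; -0.0141 0.2177 0.0261; 0.0124 0.0261 0.1764]
step 4: x^-=[-1.3420, -0.8399, -1.6248]  P^-=[0.3458 -0.0262 0.0409; -0.0262 0.3757 0.0111; 0.0409 0.0111 0.2551]  S=[0.5192 -0.1042 0.0024; -0.1042 0.9605 0.0307; 0.0024 0.0307 0.7324]  K=[0.6491 -0.0687 -0.0335; 0.1267 0.4102 0.0096; 0.0886 -0.0551 0.3399]  nu=[2.3462, -3.7042, 0.6382]  x^+=[0.4141, -2.0560, -0.9959]  P^+=[0.1124 -0.0143 0.0115; -0.0143 0.2163 0.0233; 0.0115 0.0233 0.1635]

K[1,2] = 0.0096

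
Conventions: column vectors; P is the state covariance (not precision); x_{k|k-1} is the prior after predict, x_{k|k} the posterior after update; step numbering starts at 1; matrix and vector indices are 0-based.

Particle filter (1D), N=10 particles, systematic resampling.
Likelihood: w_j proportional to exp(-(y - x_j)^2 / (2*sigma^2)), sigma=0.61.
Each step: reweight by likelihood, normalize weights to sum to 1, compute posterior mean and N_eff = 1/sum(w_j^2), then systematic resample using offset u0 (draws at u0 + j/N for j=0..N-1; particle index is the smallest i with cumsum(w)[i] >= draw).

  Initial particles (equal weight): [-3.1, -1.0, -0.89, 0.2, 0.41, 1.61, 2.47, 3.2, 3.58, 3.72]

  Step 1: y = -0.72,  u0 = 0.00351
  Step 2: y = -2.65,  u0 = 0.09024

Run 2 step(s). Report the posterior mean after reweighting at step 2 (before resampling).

step 1: w=[0.0002, 0.3808, 0.4070, 0.1357, 0.0761, 0.0003, 0.0000, 0.0000, 0.0000, 0.0000]  mean=-0.6848  Neff=2.9867  idx=[1, 1, 1, 1, 2, 2, 2, 2, 3, 3]
step 2: w=[0.1558, 0.1558, 0.1558, 0.1558, 0.0941, 0.0941, 0.0941, 0.0941, 0.0001, 0.0001]  mean=-0.9583  Neff=7.5440  idx=[0, 1, 1, 2, 3, 3, 4, 5, 6, 7]

post_mean = -0.9583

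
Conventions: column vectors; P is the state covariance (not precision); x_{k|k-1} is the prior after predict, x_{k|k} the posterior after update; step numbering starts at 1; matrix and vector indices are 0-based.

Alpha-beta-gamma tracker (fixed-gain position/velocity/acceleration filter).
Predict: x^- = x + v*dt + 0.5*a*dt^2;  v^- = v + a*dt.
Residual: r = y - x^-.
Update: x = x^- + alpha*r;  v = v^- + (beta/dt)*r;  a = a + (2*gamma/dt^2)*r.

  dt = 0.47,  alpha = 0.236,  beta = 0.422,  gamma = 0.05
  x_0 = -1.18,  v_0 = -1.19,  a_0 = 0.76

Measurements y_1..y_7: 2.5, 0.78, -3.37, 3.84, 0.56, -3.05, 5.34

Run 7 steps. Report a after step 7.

a_post = 0.6202

step 1: x_pred=-1.6554  r=4.1554  x^+=-0.6747  v^+=2.8982  a^+=2.6411
step 2: x_pred=0.9792  r=-0.1992  x^+=0.9322  v^+=3.9607  a^+=2.5509
step 3: x_pred=3.0754  r=-6.4454  x^+=1.5543  v^+=-0.6276  a^+=-0.3669
step 4: x_pred=1.2188  r=2.6212  x^+=1.8374  v^+=1.5535  a^+=0.8197
step 5: x_pred=2.6581  r=-2.0981  x^+=2.1630  v^+=0.0549  a^+=-0.1301
step 6: x_pred=2.1744  r=-5.2244  x^+=0.9414  v^+=-4.6971  a^+=-2.4951
step 7: x_pred=-1.5418  r=6.8818  x^+=0.0823  v^+=0.3092  a^+=0.6202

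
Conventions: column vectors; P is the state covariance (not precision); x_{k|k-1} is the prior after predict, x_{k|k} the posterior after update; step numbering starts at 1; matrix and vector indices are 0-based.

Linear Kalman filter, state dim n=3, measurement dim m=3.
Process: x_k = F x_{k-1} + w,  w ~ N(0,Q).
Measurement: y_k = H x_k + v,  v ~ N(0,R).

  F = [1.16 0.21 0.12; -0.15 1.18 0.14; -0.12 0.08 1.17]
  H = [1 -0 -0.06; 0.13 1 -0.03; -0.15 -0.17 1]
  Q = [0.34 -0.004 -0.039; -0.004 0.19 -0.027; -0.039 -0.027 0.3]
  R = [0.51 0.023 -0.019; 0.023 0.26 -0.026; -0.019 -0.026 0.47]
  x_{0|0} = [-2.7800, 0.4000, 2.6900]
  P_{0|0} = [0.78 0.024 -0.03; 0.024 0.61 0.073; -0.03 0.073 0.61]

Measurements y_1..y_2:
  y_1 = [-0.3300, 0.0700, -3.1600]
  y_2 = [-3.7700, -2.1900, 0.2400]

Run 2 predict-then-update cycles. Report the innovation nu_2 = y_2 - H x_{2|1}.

step 1: x^-=[-2.8180, 1.2656, 3.5129]  P^-=[1.4323 0.0619 -0.0717; 0.0619 1.0858 0.2482; -0.0717 0.2482 1.1718]  S=[1.9551 0.2611 -0.3845; 0.2611 1.3728 -0.0445; -0.3845 -0.0445 1.6457]  K=[0.7271 0.0437 -0.0095; -0.0764 0.8071 0.0370; 0.0448 0.1628 0.7078]  nu=[2.6988, -0.7239, -6.8804]  x^+=[-0.8223, 0.2206, -1.3541]  P^+=[0.3740 -0.0193 0.0334; -0.0193 0.2106 0.0308; 0.0334 0.0308 0.3378]
step 2: x^-=[-1.0701, 0.1941, -1.4679]  P^-=[0.8589 -0.0269 0.0113; -0.0269 0.5138 0.0943; 0.0113 0.0943 0.7659]  S=[1.3703 0.1030 -0.1768; 0.1030 0.7762 -0.0522; -0.1768 -0.0522 1.2333]  K=[0.6242 0.0258 -0.0010; -0.0703 0.6649 0.0269; 0.0448 0.1294 0.6186]  nu=[-2.7880, -2.2891, 1.5804]  x^+=[-2.8710, -1.0893, -0.9114]  P^+=[0.3209 -0.0197 0.0318; -0.0197 0.1738 0.0233; 0.0318 0.0233 0.2952]

innov = [-2.7880, -2.2891, 1.5804]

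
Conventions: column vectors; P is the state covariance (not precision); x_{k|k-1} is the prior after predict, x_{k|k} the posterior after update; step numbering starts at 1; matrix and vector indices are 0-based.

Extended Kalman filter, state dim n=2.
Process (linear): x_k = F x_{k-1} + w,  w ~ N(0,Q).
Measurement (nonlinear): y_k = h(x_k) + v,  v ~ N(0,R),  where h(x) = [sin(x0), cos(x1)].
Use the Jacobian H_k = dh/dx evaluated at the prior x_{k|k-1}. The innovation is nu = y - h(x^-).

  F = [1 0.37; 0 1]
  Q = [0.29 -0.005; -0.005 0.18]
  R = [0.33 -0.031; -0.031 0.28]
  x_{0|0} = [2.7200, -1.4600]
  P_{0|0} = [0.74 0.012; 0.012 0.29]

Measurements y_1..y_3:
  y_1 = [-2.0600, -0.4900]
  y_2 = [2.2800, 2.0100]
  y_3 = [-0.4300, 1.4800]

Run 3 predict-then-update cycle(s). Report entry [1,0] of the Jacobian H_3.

step 1: x^-=[2.1798, -1.4600]  P^-=[1.0786 0.1143; 0.1143 0.4700]  H_jac=[-0.5721 0.0000; 0.0000 0.9939]  S=[0.6830 -0.0960; -0.0960 0.7443]  K=[-0.8983 0.0368; -0.0077 0.6266]  nu=[-2.8802, -0.6006]  x^+=[4.7449, -1.8143]  P^+=[0.5202 0.0384; 0.0384 0.1768]
step 2: x^-=[4.0736, -1.8143]  P^-=[0.8628 0.0988; 0.0988 0.3568]  H_jac=[-0.5962 0.0000; 0.0000 0.9705]  S=[0.6367 -0.0882; -0.0882 0.6160]  K=[-0.8023 0.0408; -0.0150 0.5599]  nu=[3.0828, 2.2511]  x^+=[1.6922, -0.6000]  P^+=[0.4462 0.0374; 0.0374 0.1620]
step 3: x^-=[1.4702, -0.6000]  P^-=[0.7860 0.0924; 0.0924 0.3420]  H_jac=[0.1004 0.0000; 0.0000 0.5646]  S=[0.3379 -0.0258; -0.0258 0.3890]  K=[0.2450 0.1503; 0.0656 0.5007]  nu=[-1.4249, 0.6547]  x^+=[1.2195, -0.3657]  P^+=[0.7589 0.0611; 0.0611 0.2447]

H_jac[1,0] = 0.0000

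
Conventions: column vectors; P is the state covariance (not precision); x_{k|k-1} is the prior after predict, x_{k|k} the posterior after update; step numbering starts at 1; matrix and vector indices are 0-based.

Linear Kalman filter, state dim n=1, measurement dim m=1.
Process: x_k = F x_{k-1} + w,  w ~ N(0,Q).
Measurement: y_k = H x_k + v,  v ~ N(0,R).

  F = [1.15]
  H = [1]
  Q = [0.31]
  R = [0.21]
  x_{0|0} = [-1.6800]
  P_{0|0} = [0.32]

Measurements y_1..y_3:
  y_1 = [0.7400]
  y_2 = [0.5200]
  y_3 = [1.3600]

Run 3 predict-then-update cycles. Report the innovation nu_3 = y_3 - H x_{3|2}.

step 1: x^-=[-1.9320]  P^-=[0.7332]  S=[0.9432]  K=[0.7774]  nu=[2.6720]  x^+=[0.1451]  P^+=[0.1632]
step 2: x^-=[0.1669]  P^-=[0.5259]  S=[0.7359]  K=[0.7146]  nu=[0.3531]  x^+=[0.4192]  P^+=[0.1501]
step 3: x^-=[0.4821]  P^-=[0.5085]  S=[0.7185]  K=[0.7077]  nu=[0.8779]  x^+=[1.1034]  P^+=[0.1486]

innov = [0.8779]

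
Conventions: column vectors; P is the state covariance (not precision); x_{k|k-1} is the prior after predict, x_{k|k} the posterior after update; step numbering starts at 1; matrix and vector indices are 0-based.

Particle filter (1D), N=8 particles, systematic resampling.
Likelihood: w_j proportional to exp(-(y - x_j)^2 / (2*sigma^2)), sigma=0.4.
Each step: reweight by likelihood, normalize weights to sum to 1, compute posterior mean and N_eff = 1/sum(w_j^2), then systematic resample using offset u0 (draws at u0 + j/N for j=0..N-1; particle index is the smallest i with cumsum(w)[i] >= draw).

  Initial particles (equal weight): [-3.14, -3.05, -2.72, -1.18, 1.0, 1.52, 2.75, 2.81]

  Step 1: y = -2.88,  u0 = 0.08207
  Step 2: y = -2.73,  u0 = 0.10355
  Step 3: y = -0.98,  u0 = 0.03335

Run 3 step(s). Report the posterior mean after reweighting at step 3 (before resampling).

post_mean = -2.7254

step 1: w=[0.3059, 0.3452, 0.3488, 0.0000, 0.0000, 0.0000, 0.0000, 0.0000]  mean=-2.9623  Neff=2.9901  idx=[0, 0, 1, 1, 1, 2, 2, 2]
step 2: w=[0.0930, 0.0930, 0.1142, 0.1142, 0.1142, 0.1572, 0.1572, 0.1572]  mean=-2.9111  Neff=7.6623  idx=[1, 2, 3, 4, 5, 6, 7, 7]
step 3: w=[0.0015, 0.0048, 0.0048, 0.0048, 0.2460, 0.2460, 0.2460, 0.2460]  mean=-2.7254  Neff=4.1298  idx=[4, 4, 5, 5, 6, 6, 7, 7]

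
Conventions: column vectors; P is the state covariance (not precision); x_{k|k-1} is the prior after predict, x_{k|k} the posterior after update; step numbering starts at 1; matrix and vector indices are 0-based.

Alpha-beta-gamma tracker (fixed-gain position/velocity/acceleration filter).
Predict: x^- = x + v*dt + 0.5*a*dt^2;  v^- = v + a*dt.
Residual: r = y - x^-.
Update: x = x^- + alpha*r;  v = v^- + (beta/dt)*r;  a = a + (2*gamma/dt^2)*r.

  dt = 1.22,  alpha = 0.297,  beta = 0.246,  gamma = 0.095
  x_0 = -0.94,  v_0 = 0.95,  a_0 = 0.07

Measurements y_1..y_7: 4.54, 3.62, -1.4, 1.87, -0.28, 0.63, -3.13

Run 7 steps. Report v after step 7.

v_post = -4.8850

step 1: x_pred=0.2711  r=4.2689  x^+=1.5390  v^+=1.8962  a^+=0.6149
step 2: x_pred=4.3099  r=-0.6899  x^+=4.1050  v^+=2.5073  a^+=0.5269
step 3: x_pred=7.5560  r=-8.9560  x^+=4.8961  v^+=1.3442  a^+=-0.6164
step 4: x_pred=6.0773  r=-4.2073  x^+=4.8277  v^+=-0.2562  a^+=-1.1535
step 5: x_pred=3.6568  r=-3.9368  x^+=2.4875  v^+=-2.4572  a^+=-1.6560
step 6: x_pred=-1.7427  r=2.3727  x^+=-1.0380  v^+=-3.9991  a^+=-1.3531
step 7: x_pred=-6.9239  r=3.7939  x^+=-5.7971  v^+=-4.8850  a^+=-0.8688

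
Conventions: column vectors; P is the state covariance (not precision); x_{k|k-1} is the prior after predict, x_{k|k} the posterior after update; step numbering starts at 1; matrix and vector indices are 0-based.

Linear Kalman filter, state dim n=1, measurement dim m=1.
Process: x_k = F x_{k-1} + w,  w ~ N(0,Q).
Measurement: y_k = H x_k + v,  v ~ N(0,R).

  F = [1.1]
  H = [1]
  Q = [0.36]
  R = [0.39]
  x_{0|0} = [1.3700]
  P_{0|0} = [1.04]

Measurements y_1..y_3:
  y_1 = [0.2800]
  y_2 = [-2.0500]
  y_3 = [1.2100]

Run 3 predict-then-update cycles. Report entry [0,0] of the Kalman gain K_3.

step 1: x^-=[1.5070]  P^-=[1.6184]  S=[2.0084]  K=[0.8058]  nu=[-1.2270]  x^+=[0.5183]  P^+=[0.3143]
step 2: x^-=[0.5701]  P^-=[0.7403]  S=[1.1303]  K=[0.6549]  nu=[-2.6201]  x^+=[-1.1459]  P^+=[0.2554]
step 3: x^-=[-1.2605]  P^-=[0.6691]  S=[1.0591]  K=[0.6318]  nu=[2.4705]  x^+=[0.3002]  P^+=[0.2464]

K[0,0] = 0.6318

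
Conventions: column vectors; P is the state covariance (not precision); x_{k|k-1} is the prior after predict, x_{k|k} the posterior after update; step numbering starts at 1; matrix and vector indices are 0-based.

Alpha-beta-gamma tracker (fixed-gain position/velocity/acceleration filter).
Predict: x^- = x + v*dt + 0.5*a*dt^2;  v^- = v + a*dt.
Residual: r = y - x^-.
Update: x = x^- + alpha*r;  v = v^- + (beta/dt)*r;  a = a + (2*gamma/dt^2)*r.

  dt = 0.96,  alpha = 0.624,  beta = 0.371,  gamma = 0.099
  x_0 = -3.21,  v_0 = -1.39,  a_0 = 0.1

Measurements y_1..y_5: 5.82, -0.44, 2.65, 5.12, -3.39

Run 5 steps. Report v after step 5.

v_post = -1.4649

step 1: x_pred=-4.4983  r=10.3183  x^+=1.9403  v^+=2.6936  a^+=2.3168
step 2: x_pred=5.5938  r=-6.0338  x^+=1.8287  v^+=2.5860  a^+=1.0205
step 3: x_pred=4.7815  r=-2.1315  x^+=3.4514  v^+=2.7419  a^+=0.5626
step 4: x_pred=6.3429  r=-1.2229  x^+=5.5798  v^+=2.8094  a^+=0.2998
step 5: x_pred=8.4150  r=-11.8050  x^+=1.0487  v^+=-1.4649  a^+=-2.2364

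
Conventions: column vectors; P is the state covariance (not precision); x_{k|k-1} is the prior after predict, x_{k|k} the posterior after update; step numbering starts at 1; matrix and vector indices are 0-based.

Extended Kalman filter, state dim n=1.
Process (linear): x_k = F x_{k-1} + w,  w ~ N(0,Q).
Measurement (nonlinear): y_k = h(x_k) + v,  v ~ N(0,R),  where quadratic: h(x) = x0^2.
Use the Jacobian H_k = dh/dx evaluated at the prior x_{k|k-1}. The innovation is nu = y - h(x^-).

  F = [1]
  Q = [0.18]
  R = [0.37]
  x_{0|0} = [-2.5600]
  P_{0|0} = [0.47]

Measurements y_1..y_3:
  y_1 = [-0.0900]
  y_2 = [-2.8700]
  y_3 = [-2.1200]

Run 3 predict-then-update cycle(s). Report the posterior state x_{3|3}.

step 1: x^-=[-2.5600]  P^-=[0.6500]  H_jac=[-5.1200]  S=[17.4094]  K=[-0.1912]  nu=[-6.6436]  x^+=[-1.2900]  P^+=[0.0138]
step 2: x^-=[-1.2900]  P^-=[0.1938]  H_jac=[-2.5800]  S=[1.6601]  K=[-0.3012]  nu=[-4.5341]  x^+=[0.0757]  P^+=[0.0432]
step 3: x^-=[0.0757]  P^-=[0.2232]  H_jac=[0.1514]  S=[0.3751]  K=[0.0901]  nu=[-2.1257]  x^+=[-0.1158]  P^+=[0.2202]

x_post = [-0.1158]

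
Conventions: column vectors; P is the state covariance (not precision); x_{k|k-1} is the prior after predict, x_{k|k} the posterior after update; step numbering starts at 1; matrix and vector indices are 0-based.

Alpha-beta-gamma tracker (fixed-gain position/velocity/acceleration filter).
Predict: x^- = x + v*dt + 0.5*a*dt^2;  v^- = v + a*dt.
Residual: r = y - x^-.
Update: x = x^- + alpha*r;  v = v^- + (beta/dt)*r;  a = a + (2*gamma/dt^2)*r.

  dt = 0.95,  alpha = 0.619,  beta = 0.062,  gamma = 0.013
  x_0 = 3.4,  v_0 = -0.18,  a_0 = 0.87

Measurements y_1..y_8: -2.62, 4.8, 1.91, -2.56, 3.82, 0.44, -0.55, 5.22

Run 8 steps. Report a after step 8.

step 1: x_pred=3.6216  r=-6.2416  x^+=-0.2420  v^+=0.2392  a^+=0.6902
step 2: x_pred=0.2967  r=4.5033  x^+=3.0842  v^+=1.1887  a^+=0.8199
step 3: x_pred=4.5835  r=-2.6735  x^+=2.9286  v^+=1.7932  a^+=0.7429
step 4: x_pred=4.9674  r=-7.5274  x^+=0.3079  v^+=2.0077  a^+=0.5260
step 5: x_pred=2.4526  r=1.3674  x^+=3.2990  v^+=2.5967  a^+=0.5654
step 6: x_pred=6.0210  r=-5.5810  x^+=2.5664  v^+=2.7696  a^+=0.4047
step 7: x_pred=5.3801  r=-5.9301  x^+=1.7094  v^+=2.7670  a^+=0.2338
step 8: x_pred=4.4435  r=0.7765  x^+=4.9242  v^+=3.0398  a^+=0.2562

a_post = 0.2562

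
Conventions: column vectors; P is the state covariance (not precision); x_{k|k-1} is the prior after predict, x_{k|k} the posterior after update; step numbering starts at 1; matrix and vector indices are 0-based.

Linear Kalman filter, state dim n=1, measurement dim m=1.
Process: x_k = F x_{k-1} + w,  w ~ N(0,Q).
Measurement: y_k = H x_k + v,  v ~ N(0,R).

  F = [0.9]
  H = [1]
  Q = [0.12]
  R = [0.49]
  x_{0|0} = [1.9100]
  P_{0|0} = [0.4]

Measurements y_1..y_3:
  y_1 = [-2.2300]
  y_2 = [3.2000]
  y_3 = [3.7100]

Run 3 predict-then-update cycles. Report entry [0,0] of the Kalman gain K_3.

K[0,0] = 0.3581

step 1: x^-=[1.7190]  P^-=[0.4440]  S=[0.9340]  K=[0.4754]  nu=[-3.9490]  x^+=[-0.1583]  P^+=[0.2329]
step 2: x^-=[-0.1424]  P^-=[0.3087]  S=[0.7987]  K=[0.3865]  nu=[3.3424]  x^+=[1.1494]  P^+=[0.1894]
step 3: x^-=[1.0344]  P^-=[0.2734]  S=[0.7634]  K=[0.3581]  nu=[2.6756]  x^+=[1.9926]  P^+=[0.1755]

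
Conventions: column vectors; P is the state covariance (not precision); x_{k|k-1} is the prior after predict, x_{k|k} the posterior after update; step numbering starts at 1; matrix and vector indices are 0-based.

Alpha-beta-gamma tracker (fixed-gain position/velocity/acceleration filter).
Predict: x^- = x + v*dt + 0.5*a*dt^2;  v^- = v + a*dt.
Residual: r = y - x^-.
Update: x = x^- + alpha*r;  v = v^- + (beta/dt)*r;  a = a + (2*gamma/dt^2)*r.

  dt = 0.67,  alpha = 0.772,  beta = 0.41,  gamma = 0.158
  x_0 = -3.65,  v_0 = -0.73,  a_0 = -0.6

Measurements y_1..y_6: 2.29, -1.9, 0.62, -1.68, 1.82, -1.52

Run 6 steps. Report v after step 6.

v_post = -1.7076

step 1: x_pred=-4.2738  r=6.5638  x^+=0.7935  v^+=2.8846  a^+=4.0205
step 2: x_pred=3.6286  r=-5.5286  x^+=-0.6395  v^+=2.1952  a^+=0.1287
step 3: x_pred=0.8602  r=-0.2402  x^+=0.6748  v^+=2.1345  a^+=-0.0404
step 4: x_pred=2.0958  r=-3.7758  x^+=-0.8191  v^+=-0.2031  a^+=-2.6983
step 5: x_pred=-1.5609  r=3.3809  x^+=1.0492  v^+=0.0579  a^+=-0.3184
step 6: x_pred=1.0165  r=-2.5365  x^+=-0.9417  v^+=-1.7076  a^+=-2.1039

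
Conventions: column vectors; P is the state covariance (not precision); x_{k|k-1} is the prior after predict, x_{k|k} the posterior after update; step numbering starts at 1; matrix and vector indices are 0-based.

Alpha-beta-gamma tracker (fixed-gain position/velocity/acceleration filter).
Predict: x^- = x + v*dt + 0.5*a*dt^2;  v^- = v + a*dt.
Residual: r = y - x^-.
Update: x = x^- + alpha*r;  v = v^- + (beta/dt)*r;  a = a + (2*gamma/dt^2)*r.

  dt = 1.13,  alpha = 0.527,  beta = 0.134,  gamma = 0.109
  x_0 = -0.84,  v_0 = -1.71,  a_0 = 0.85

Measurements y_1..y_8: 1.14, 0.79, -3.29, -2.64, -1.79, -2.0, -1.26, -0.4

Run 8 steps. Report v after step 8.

step 1: x_pred=-2.2296  r=3.3696  x^+=-0.4538  v^+=-0.3499  a^+=1.4253
step 2: x_pred=0.0607  r=0.7293  x^+=0.4451  v^+=1.3471  a^+=1.5498
step 3: x_pred=2.9568  r=-6.2468  x^+=-0.3353  v^+=2.3576  a^+=0.4833
step 4: x_pred=2.6374  r=-5.2774  x^+=-0.1438  v^+=2.2779  a^+=-0.4177
step 5: x_pred=2.1636  r=-3.9536  x^+=0.0801  v^+=1.3371  a^+=-1.0927
step 6: x_pred=0.8934  r=-2.8934  x^+=-0.6314  v^+=-0.2407  a^+=-1.5866
step 7: x_pred=-1.9164  r=0.6564  x^+=-1.5705  v^+=-1.9558  a^+=-1.4746
step 8: x_pred=-4.7220  r=4.3220  x^+=-2.4443  v^+=-3.1095  a^+=-0.7367

v_post = -3.1095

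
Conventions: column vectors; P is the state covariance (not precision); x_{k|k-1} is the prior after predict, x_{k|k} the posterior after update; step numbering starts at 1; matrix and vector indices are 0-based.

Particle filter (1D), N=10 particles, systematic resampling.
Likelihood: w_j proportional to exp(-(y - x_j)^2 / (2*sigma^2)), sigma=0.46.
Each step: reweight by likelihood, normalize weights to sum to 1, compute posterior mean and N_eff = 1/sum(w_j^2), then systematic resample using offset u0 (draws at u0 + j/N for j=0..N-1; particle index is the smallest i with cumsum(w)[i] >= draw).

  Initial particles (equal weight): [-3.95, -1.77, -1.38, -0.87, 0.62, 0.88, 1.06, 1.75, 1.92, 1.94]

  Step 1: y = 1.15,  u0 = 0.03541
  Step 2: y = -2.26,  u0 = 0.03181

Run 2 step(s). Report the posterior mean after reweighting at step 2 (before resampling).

post_mean = 0.6273

step 1: w=[0.0000, 0.0000, 0.0000, 0.0000, 0.1589, 0.2598, 0.3028, 0.1318, 0.0760, 0.0706]  mean=1.1618  Neff=4.7043  idx=[4, 4, 5, 5, 6, 6, 6, 7, 7, 9]
step 2: w=[0.4868, 0.4868, 0.0121, 0.0121, 0.0008, 0.0008, 0.0008, 0.0000, 0.0000, 0.0000]  mean=0.6273  Neff=2.1087  idx=[0, 0, 0, 0, 0, 1, 1, 1, 1, 1]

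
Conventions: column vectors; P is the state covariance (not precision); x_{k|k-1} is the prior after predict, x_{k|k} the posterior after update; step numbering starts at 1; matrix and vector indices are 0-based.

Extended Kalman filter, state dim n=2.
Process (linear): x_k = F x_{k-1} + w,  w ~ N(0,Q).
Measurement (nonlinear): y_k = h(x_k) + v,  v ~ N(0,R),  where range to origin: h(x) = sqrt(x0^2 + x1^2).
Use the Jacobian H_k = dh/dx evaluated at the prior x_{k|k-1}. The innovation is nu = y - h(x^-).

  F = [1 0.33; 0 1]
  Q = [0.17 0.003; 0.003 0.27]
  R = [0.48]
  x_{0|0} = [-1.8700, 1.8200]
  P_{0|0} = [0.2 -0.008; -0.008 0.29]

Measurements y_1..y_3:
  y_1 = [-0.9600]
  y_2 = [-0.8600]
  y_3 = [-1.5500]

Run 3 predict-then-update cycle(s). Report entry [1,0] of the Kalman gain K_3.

K[1,0] = 0.5224

step 1: x^-=[-1.2694, 1.8200]  P^-=[0.3963 0.0907; 0.0907 0.5600]  H_jac=[-0.5721 0.8202]  S=[0.9013]  K=[-0.1690; 0.4520]  nu=[-3.1790]  x^+=[-0.7322, 0.3830]  P^+=[0.3706 0.1596; 0.1596 0.3758]
step 2: x^-=[-0.6058, 0.3830]  P^-=[0.6868 0.2866; 0.2866 0.6458]  H_jac=[-0.8452 0.5344]  S=[0.8962]  K=[-0.4769; 0.1148]  nu=[-1.5767]  x^+=[0.1461, 0.2020]  P^+=[0.4830 0.3356; 0.3356 0.6340]
step 3: x^-=[0.2127, 0.2020]  P^-=[0.9436 0.5479; 0.5479 0.9040]  H_jac=[0.7252 0.6885]  S=[1.9519]  K=[0.5438; 0.5224]  nu=[-1.8433]  x^+=[-0.7897, -0.7610]  P^+=[0.3663 -0.0067; -0.0067 0.3713]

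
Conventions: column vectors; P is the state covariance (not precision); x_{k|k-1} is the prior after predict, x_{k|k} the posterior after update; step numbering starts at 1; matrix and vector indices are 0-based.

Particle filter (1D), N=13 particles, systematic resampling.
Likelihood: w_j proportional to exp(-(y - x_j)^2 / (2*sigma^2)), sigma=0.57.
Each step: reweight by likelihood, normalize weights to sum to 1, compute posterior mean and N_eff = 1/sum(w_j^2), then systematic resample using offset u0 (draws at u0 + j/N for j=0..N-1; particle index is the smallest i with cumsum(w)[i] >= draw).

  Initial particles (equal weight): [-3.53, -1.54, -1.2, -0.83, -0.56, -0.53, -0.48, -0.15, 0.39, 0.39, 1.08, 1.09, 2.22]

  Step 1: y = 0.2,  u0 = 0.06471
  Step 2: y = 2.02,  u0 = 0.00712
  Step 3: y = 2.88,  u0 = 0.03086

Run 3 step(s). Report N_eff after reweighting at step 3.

N_eff = 11.0324

step 1: w=[0.0000, 0.0019, 0.0100, 0.0397, 0.0836, 0.0896, 0.0998, 0.1684, 0.1924, 0.1924, 0.0618, 0.0601, 0.0004]  mean=0.0677  Neff=7.3282  idx=[4, 5, 5, 6, 7, 7, 8, 8, 8, 9, 9, 10, 11]
step 2: w=[0.0001, 0.0001, 0.0001, 0.0001, 0.0012, 0.0012, 0.0276, 0.0276, 0.0276, 0.0276, 0.0276, 0.4234, 0.4357]  mean=0.9856  Neff=2.6813  idx=[6, 8, 11, 11, 11, 11, 11, 11, 12, 12, 12, 12, 12]
step 3: w=[0.0009, 0.0009, 0.0885, 0.0885, 0.0885, 0.0885, 0.0885, 0.0885, 0.0935, 0.0935, 0.0935, 0.0935, 0.0935]  mean=1.0834  Neff=11.0324  idx=[2, 3, 4, 4, 5, 6, 7, 8, 9, 10, 10, 11, 12]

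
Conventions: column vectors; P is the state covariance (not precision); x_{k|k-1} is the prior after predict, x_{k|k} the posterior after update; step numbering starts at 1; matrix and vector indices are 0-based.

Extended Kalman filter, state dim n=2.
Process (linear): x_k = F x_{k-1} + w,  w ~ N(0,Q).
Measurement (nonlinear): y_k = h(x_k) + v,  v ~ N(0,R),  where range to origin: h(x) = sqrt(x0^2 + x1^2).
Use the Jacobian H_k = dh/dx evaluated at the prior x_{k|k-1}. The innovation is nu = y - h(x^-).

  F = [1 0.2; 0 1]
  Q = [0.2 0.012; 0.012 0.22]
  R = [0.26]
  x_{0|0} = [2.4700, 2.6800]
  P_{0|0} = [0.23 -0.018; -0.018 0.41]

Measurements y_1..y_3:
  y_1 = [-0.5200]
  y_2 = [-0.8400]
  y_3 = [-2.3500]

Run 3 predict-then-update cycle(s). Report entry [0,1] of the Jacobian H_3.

H_jac[0,1] = 0.3437

step 1: x^-=[3.0060, 2.6800]  P^-=[0.4392 0.0760; 0.0760 0.6300]  H_jac=[0.7464 0.6655]  S=[0.8592]  K=[0.4404; 0.5540]  nu=[-4.5472]  x^+=[1.0033, 0.1610]  P^+=[0.2725 -0.1336; -0.1336 0.3663]
step 2: x^-=[1.0355, 0.1610]  P^-=[0.4337 -0.0484; -0.0484 0.5863]  H_jac=[0.9881 0.1536]  S=[0.6827]  K=[0.6170; 0.0619]  nu=[-1.8880]  x^+=[-0.1293, 0.0441]  P^+=[0.1739 -0.0744; -0.0744 0.5837]
step 3: x^-=[-0.1204, 0.0441]  P^-=[0.3675 0.0543; 0.0543 0.8037]  H_jac=[-0.9391 0.3437]  S=[0.6439]  K=[-0.5069; 0.3497]  nu=[-2.4783]  x^+=[1.1358, -0.8227]  P^+=[0.2020 0.1685; 0.1685 0.7249]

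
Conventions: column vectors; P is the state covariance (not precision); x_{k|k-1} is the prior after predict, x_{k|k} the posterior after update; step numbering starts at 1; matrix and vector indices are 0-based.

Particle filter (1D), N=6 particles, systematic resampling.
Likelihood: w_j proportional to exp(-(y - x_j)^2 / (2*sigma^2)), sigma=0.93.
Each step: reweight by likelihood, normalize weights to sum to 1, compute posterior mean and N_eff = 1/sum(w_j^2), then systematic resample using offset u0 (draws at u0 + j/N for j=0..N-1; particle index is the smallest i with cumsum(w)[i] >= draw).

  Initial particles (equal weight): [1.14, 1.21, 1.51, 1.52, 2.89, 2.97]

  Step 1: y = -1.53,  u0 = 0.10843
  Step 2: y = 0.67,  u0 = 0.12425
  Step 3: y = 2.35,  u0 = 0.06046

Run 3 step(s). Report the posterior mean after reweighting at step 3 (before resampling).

post_mean = 1.3208

step 1: w=[0.4194, 0.3370, 0.1237, 0.1194, 0.0003, 0.0002]  mean=1.2557  Neff=3.1345  idx=[0, 0, 1, 1, 2, 3]
step 2: w=[0.1844, 0.1844, 0.1770, 0.1770, 0.1393, 0.1380]  mean=1.2688  Neff=5.9144  idx=[0, 1, 2, 3, 4, 5]
step 3: w=[0.1367, 0.1367, 0.1503, 0.1503, 0.2119, 0.2140]  mean=1.3208  Neff=5.7709  idx=[0, 1, 2, 3, 4, 5]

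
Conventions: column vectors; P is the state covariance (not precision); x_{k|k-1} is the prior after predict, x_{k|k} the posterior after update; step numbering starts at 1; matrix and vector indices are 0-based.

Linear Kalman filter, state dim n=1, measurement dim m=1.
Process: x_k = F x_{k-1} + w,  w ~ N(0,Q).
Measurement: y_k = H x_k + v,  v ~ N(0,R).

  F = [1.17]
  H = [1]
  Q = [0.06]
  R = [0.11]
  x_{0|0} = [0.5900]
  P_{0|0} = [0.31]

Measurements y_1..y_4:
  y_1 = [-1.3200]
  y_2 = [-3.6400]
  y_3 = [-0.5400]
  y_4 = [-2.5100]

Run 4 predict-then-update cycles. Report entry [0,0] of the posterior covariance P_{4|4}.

step 1: x^-=[0.6903]  P^-=[0.4844]  S=[0.5944]  K=[0.8149]  nu=[-2.0103]  x^+=[-0.9479]  P^+=[0.0896]
step 2: x^-=[-1.1091]  P^-=[0.1827]  S=[0.2927]  K=[0.6242]  nu=[-2.5309]  x^+=[-2.6889]  P^+=[0.0687]
step 3: x^-=[-3.1460]  P^-=[0.1540]  S=[0.2640]  K=[0.5833]  nu=[2.6060]  x^+=[-1.6259]  P^+=[0.0642]
step 4: x^-=[-1.9023]  P^-=[0.1478]  S=[0.2578]  K=[0.5734]  nu=[-0.6077]  x^+=[-2.2507]  P^+=[0.0631]

P_post[0,0] = 0.0631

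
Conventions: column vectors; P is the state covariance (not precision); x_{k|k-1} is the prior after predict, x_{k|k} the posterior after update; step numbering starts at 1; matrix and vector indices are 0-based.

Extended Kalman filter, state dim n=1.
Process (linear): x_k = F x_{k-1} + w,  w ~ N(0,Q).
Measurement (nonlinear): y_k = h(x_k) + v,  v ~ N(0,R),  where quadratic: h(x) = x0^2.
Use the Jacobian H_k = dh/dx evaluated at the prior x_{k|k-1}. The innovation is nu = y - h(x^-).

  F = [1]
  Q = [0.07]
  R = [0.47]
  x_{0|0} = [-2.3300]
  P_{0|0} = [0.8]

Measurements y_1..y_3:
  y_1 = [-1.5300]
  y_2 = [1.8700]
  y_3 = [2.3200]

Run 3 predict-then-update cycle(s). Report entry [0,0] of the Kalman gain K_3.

K[0,0] = -0.2575

step 1: x^-=[-2.3300]  P^-=[0.8700]  H_jac=[-4.6600]  S=[19.3626]  K=[-0.2094]  nu=[-6.9589]  x^+=[-0.8729]  P^+=[0.0211]
step 2: x^-=[-0.8729]  P^-=[0.0911]  H_jac=[-1.7458]  S=[0.7477]  K=[-0.2127]  nu=[1.1080]  x^+=[-1.1086]  P^+=[0.0573]
step 3: x^-=[-1.1086]  P^-=[0.1273]  H_jac=[-2.2173]  S=[1.0957]  K=[-0.2575]  nu=[1.0909]  x^+=[-1.3896]  P^+=[0.0546]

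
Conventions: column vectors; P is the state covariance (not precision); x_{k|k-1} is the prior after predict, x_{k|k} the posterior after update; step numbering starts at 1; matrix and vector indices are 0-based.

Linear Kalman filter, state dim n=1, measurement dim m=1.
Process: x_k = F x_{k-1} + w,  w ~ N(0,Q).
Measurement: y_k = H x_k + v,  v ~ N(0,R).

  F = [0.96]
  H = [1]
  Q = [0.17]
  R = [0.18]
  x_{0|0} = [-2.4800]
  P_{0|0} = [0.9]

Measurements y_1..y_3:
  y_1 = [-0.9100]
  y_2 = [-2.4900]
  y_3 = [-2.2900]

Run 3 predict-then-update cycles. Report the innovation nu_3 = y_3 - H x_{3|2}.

innov = [-0.3931]

step 1: x^-=[-2.3808]  P^-=[0.9994]  S=[1.1794]  K=[0.8474]  nu=[1.4708]  x^+=[-1.1345]  P^+=[0.1525]
step 2: x^-=[-1.0891]  P^-=[0.3106]  S=[0.4906]  K=[0.6331]  nu=[-1.4009]  x^+=[-1.9760]  P^+=[0.1140]
step 3: x^-=[-1.8969]  P^-=[0.2750]  S=[0.4550]  K=[0.6044]  nu=[-0.3931]  x^+=[-2.1345]  P^+=[0.1088]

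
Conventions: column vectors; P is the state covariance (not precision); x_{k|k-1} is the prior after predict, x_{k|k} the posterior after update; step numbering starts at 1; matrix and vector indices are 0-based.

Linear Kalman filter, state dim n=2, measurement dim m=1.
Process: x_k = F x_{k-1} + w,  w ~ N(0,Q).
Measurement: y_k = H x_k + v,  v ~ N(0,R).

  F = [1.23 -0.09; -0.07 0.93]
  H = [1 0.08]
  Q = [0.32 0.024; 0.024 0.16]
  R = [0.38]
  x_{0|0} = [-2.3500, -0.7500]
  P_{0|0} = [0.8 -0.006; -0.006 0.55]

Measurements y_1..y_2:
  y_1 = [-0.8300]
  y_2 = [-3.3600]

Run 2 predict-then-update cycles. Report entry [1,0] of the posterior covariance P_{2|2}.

P_post[1,0] = -0.0795

step 1: x^-=[-2.8230, -0.5330]  P^-=[1.5361 -0.0978; -0.0978 0.6404]  S=[1.9046]  K=[0.8024; -0.0245]  nu=[2.0356]  x^+=[-1.1895, -0.5828]  P^+=[0.3098 -0.0604; -0.0604 0.6393]
step 2: x^-=[-1.4107, -0.4587]  P^-=[0.8072 -0.1257; -0.1257 0.7223]  S=[1.1717]  K=[0.6803; -0.0580]  nu=[-1.9126]  x^+=[-2.7119, -0.3479]  P^+=[0.2649 -0.0795; -0.0795 0.7183]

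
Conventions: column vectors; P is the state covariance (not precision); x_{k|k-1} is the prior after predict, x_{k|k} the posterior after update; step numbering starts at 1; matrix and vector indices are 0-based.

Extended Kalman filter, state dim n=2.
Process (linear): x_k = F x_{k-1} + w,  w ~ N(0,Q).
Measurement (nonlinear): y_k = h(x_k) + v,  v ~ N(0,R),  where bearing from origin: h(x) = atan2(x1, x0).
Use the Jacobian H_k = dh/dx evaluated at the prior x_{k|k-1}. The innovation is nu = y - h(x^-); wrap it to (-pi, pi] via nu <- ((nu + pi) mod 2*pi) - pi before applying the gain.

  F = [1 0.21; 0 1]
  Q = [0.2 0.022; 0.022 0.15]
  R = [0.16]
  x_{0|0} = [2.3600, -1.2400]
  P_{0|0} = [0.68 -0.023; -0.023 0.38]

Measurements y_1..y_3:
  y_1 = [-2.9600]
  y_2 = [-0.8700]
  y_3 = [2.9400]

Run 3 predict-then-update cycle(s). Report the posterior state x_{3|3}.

step 1: x^-=[2.0996, -1.2400]  P^-=[0.8871 0.0788; 0.0788 0.5300]  H_jac=[0.2085 0.3531]  S=[0.2763]  K=[0.7703; 0.7369]  nu=[-2.4265]  x^+=[0.2303, -3.0281]  P^+=[0.7231 -0.0780; -0.0780 0.3800]
step 2: x^-=[-0.4056, -3.0281]  P^-=[0.9071 0.0238; 0.0238 0.5300]  H_jac=[0.3244 -0.0435]  S=[0.2558]  K=[1.1464; -0.0599]  nu=[0.8339]  x^+=[0.5505, -3.0780]  P^+=[0.5709 0.0413; 0.0413 0.5291]
step 3: x^-=[-0.0959, -3.0780]  P^-=[0.8116 0.1744; 0.1744 0.6791]  H_jac=[0.3246 -0.0101]  S=[0.2444]  K=[1.0705; 0.2035]  nu=[-1.7412]  x^+=[-1.9600, -3.4324]  P^+=[0.5315 0.1212; 0.1212 0.6689]

x_post = [-1.9600, -3.4324]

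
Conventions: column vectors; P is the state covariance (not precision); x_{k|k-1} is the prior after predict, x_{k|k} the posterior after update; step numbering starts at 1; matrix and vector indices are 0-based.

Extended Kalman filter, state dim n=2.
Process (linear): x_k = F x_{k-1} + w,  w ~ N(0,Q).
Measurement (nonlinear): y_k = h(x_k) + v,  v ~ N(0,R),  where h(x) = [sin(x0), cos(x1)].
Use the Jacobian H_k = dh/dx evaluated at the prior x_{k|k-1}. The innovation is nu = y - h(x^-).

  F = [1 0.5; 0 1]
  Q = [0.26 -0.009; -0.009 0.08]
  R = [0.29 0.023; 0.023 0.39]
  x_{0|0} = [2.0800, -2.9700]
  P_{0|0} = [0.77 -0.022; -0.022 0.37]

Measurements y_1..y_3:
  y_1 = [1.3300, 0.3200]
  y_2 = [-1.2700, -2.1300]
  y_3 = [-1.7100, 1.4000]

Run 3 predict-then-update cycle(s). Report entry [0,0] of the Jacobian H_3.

H_jac[0,0] = -0.8910

step 1: x^-=[0.5950, -2.9700]  P^-=[1.1005 0.1540; 0.1540 0.4500]  H_jac=[0.8281 0.0000; 0.0000 0.1708]  S=[1.0448 0.0448; 0.0448 0.4031]  K=[0.8737 -0.0318; 0.1144 0.1779]  nu=[0.7695, 1.3053]  x^+=[1.2258, -2.6497]  P^+=[0.3051 0.0450; 0.0450 0.4217]
step 2: x^-=[-0.0991, -2.6497]  P^-=[0.7155 0.2469; 0.2469 0.5017]  H_jac=[0.9951 0.0000; 0.0000 0.4723]  S=[0.9985 0.1390; 0.1390 0.5019]  K=[0.7080 0.0362; 0.1875 0.4202]  nu=[-1.1711, -1.2485]  x^+=[-0.9734, -3.3939]  P^+=[0.2072 0.0644; 0.0644 0.3561]
step 3: x^-=[-2.6704, -3.3939]  P^-=[0.6206 0.2334; 0.2334 0.4361]  H_jac=[-0.8910 0.0000; 0.0000 -0.2497]  S=[0.7827 0.0749; 0.0749 0.4172]  K=[-0.7052 -0.0130; -0.2450 -0.2170]  nu=[-1.2560, 2.3683]  x^+=[-1.8155, -3.6002]  P^+=[0.2299 0.0853; 0.0853 0.3615]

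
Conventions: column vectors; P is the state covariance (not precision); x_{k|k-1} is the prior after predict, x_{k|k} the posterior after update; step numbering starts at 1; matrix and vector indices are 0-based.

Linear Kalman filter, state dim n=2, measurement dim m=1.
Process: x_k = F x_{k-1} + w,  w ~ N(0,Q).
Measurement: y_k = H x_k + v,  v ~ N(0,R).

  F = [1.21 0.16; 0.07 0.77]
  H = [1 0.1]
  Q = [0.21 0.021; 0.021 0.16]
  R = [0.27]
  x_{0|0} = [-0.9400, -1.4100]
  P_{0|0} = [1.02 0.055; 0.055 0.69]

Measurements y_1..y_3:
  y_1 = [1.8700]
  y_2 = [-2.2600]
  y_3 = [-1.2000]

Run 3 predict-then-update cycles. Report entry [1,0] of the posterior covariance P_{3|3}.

P_post[1,0] = 0.0061

step 1: x^-=[-1.3630, -1.1515]  P^-=[1.7423 0.2443; 0.2443 0.5800]  S=[2.0670]  K=[0.8548; 0.1462]  nu=[3.3482]  x^+=[1.4988, -0.6619]  P^+=[0.2322 -0.0141; -0.0141 0.5358]
step 2: x^-=[1.7077, -0.4047]  P^-=[0.5582 0.0934; 0.0934 0.4773]  S=[0.8517]  K=[0.6664; 0.1657]  nu=[-3.9272]  x^+=[-0.9094, -1.0555]  P^+=[0.1800 -0.0007; -0.0007 0.4539]
step 3: x^-=[-1.2693, -0.8764]  P^-=[0.4849 0.0916; 0.0916 0.4299]  S=[0.7775]  K=[0.6354; 0.1730]  nu=[0.1569]  x^+=[-1.1696, -0.8492]  P^+=[0.1710 0.0061; 0.0061 0.4067]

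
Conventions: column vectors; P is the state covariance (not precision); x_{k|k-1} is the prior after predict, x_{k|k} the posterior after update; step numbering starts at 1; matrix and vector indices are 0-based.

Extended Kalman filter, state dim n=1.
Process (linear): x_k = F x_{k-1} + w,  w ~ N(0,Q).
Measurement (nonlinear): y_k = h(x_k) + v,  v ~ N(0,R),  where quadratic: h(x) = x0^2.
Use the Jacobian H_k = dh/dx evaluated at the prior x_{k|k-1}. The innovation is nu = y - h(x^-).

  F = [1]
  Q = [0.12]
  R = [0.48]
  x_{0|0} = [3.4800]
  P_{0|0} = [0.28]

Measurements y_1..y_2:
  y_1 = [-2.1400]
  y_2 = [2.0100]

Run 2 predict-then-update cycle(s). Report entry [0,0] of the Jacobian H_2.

H_jac[0,0] = 2.9640

step 1: x^-=[3.4800]  P^-=[0.4000]  H_jac=[6.9600]  S=[19.8566]  K=[0.1402]  nu=[-14.2504]  x^+=[1.4820]  P^+=[0.0097]
step 2: x^-=[1.4820]  P^-=[0.1297]  H_jac=[2.9640]  S=[1.6192]  K=[0.2374]  nu=[-0.1864]  x^+=[1.4378]  P^+=[0.0384]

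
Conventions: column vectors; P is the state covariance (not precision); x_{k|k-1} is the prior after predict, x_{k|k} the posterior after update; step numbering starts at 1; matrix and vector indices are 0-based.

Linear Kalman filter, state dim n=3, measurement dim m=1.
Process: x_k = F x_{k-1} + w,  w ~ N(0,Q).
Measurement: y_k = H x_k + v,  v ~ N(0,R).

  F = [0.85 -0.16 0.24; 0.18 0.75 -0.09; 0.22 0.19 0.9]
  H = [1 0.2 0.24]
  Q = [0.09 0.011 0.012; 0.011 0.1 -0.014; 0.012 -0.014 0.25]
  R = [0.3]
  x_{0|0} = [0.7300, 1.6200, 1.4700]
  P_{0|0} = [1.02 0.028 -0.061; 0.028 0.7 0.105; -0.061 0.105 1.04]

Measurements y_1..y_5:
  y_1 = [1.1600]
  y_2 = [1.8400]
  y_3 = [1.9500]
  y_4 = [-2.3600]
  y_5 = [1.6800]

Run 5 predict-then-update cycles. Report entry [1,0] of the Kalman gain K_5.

step 1: x^-=[0.7141, 1.2141, 1.7914]  P^-=[0.8642 0.1001 0.3494; 0.1001 0.5306 0.1079; 0.3494 0.1079 1.1811]  S=[1.4716]  K=[0.6579; 0.1577; 0.4447]  nu=[-0.2269]  x^+=[0.5649, 1.1783, 1.6905]  P^+=[0.2273 -0.0526 -0.0811; -0.0526 0.4940 0.0047; -0.0811 0.0047 0.8901]
step 2: x^-=[0.6973, 0.8333, 1.8696]  P^-=[0.2990 -0.0611 0.1583; -0.0611 0.3802 -0.0256; 0.1583 -0.0256 0.9649]  S=[0.7189]  K=[0.4518; 0.0122; 0.5352]  nu=[0.5273]  x^+=[0.9356, 0.8397, 2.1518]  P^+=[0.1523 -0.0651 -0.0155; -0.0651 0.3801 -0.0303; -0.0155 -0.0303 0.7589]
step 3: x^-=[1.1773, 0.6045, 2.3020]  P^-=[0.2672 -0.0727 0.1749; -0.0727 0.3119 -0.0504; 0.1749 -0.0504 0.8639]  S=[0.6794]  K=[0.4336; -0.0330; 0.5478]  nu=[0.0993]  x^+=[1.2204, 0.6012, 2.3564]  P^+=[0.1394 -0.0630 0.0135; -0.0630 0.3112 -0.0381; 0.0135 -0.0381 0.6600]
step 4: x^-=[1.5067, 0.4585, 2.5035]  P^-=[0.2623 -0.0655 0.1781; -0.0655 0.2726 -0.0533; 0.1781 -0.0533 0.7897]  S=[0.6729]  K=[0.4339; -0.0353; 0.5304]  nu=[-4.5592]  x^+=[-0.4715, 0.6194, 0.0851]  P^+=[0.1356 -0.0552 0.0232; -0.0552 0.2718 -0.0407; 0.0232 -0.0407 0.6003]
step 5: x^-=[-0.4795, 0.3720, 0.0905]  P^-=[0.2571 -0.0561 0.1748; -0.0561 0.2520 -0.0530; 0.1748 -0.0530 0.7433]  S=[0.6664]  K=[0.4320; -0.0276; 0.5141]  nu=[2.0634]  x^+=[0.4118, 0.3150, 1.1512]  P^+=[0.1328 -0.0481 0.0268; -0.0481 0.2515 -0.0435; 0.0268 -0.0435 0.5672]

K[1,0] = -0.0276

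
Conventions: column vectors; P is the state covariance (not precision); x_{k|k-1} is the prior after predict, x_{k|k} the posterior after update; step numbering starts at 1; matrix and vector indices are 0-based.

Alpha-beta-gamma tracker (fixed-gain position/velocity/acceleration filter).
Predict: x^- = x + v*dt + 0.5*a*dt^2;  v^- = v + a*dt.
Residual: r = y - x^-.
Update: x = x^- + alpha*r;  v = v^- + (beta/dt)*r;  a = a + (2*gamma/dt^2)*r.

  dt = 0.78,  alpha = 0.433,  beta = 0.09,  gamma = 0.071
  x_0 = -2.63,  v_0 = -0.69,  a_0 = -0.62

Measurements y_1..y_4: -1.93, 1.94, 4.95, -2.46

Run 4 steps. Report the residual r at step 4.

step 1: x_pred=-3.3568  r=1.4268  x^+=-2.7390  v^+=-1.0090  a^+=-0.2870
step 2: x_pred=-3.6133  r=5.5533  x^+=-1.2087  v^+=-0.5921  a^+=1.0091
step 3: x_pred=-1.3635  r=6.3135  x^+=1.3702  v^+=0.9236  a^+=2.4827
step 4: x_pred=2.8459  r=-5.3059  x^+=0.5484  v^+=2.2479  a^+=1.2443

resid = -5.3059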